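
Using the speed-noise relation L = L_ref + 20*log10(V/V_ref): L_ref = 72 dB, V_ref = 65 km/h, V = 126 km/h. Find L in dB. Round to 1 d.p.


V/V_ref = 126 / 65 = 1.938462
log10(1.938462) = 0.287457
20 * 0.287457 = 5.7491
L = 72 + 5.7491 = 77.7 dB

77.7


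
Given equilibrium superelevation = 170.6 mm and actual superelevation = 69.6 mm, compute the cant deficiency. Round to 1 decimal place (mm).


Cant deficiency = equilibrium cant - actual cant
CD = 170.6 - 69.6
CD = 101.0 mm

101.0


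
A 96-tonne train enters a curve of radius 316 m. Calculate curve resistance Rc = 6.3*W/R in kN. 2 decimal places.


Rc = 6.3 * W / R
Rc = 6.3 * 96 / 316
Rc = 604.8 / 316
Rc = 1.91 kN

1.91


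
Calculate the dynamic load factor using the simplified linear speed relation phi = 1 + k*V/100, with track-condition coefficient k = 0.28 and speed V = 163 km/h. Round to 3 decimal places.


phi = 1 + k * V / 100
phi = 1 + 0.28 * 163 / 100
phi = 1 + 0.4564
phi = 1.456

1.456


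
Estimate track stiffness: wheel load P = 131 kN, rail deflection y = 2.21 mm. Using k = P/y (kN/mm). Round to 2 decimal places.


Track stiffness k = P / y
k = 131 / 2.21
k = 59.28 kN/mm

59.28


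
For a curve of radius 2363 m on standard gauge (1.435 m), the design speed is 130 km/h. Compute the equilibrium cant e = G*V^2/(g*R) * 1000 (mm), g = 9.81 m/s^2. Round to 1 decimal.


Convert speed: V = 130 / 3.6 = 36.1111 m/s
Apply formula: e = 1.435 * 36.1111^2 / (9.81 * 2363)
e = 1.435 * 1304.0123 / 23181.03
e = 0.080724 m = 80.7 mm

80.7


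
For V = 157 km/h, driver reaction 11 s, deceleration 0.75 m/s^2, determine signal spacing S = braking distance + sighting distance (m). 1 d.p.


V = 157 / 3.6 = 43.6111 m/s
Braking distance = 43.6111^2 / (2*0.75) = 1267.9527 m
Sighting distance = 43.6111 * 11 = 479.7222 m
S = 1267.9527 + 479.7222 = 1747.7 m

1747.7


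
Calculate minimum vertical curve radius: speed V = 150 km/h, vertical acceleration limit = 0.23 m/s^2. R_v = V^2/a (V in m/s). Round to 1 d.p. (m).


Convert speed: V = 150 / 3.6 = 41.6667 m/s
V^2 = 1736.1111 m^2/s^2
R_v = 1736.1111 / 0.23
R_v = 7548.3 m

7548.3


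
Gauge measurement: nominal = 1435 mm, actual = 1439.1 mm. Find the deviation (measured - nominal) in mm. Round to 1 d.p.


Deviation = measured - nominal
Deviation = 1439.1 - 1435
Deviation = 4.1 mm

4.1


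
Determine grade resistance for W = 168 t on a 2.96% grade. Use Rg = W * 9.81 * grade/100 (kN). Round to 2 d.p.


Rg = W * 9.81 * grade / 100
Rg = 168 * 9.81 * 2.96 / 100
Rg = 1648.08 * 0.0296
Rg = 48.78 kN

48.78


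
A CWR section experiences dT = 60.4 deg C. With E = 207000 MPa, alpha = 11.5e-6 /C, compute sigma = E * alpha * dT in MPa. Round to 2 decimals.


sigma = E * alpha * dT
sigma = 207000 * 11.5e-6 * 60.4
sigma = 2.3805 * 60.4
sigma = 143.78 MPa

143.78


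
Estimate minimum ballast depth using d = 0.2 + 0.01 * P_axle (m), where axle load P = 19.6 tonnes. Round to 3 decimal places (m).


d = 0.2 + 0.01 * 19.6
d = 0.2 + 0.196
d = 0.396 m

0.396


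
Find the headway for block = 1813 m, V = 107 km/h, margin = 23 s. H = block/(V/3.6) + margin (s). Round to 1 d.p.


V = 107 / 3.6 = 29.7222 m/s
Block traversal time = 1813 / 29.7222 = 60.9981 s
Headway = 60.9981 + 23
Headway = 84.0 s

84.0


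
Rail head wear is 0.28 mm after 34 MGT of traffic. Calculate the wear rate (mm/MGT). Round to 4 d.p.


Wear rate = total wear / cumulative tonnage
Rate = 0.28 / 34
Rate = 0.0082 mm/MGT

0.0082


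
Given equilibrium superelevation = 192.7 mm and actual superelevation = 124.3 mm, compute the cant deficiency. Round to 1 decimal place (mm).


Cant deficiency = equilibrium cant - actual cant
CD = 192.7 - 124.3
CD = 68.4 mm

68.4


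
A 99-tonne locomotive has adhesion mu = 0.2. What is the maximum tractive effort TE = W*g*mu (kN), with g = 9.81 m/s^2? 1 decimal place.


TE_max = W * g * mu
TE_max = 99 * 9.81 * 0.2
TE_max = 971.19 * 0.2
TE_max = 194.2 kN

194.2


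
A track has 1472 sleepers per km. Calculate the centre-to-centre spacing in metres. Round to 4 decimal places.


Spacing = 1000 m / number of sleepers
Spacing = 1000 / 1472
Spacing = 0.6793 m

0.6793


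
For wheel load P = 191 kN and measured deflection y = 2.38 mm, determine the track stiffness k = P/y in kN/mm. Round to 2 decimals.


Track stiffness k = P / y
k = 191 / 2.38
k = 80.25 kN/mm

80.25


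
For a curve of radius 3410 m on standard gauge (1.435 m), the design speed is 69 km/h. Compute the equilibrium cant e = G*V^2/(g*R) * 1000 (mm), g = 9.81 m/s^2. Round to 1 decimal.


Convert speed: V = 69 / 3.6 = 19.1667 m/s
Apply formula: e = 1.435 * 19.1667^2 / (9.81 * 3410)
e = 1.435 * 367.3611 / 33452.1
e = 0.015759 m = 15.8 mm

15.8


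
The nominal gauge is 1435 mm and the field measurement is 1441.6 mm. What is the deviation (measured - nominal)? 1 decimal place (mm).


Deviation = measured - nominal
Deviation = 1441.6 - 1435
Deviation = 6.6 mm

6.6


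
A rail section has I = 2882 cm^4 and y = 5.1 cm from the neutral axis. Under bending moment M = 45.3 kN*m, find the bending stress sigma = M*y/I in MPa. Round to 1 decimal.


Convert units:
M = 45.3 kN*m = 45300000 N*mm
y = 5.1 cm = 51 mm
I = 2882 cm^4 = 28820000 mm^4
sigma = 45300000 * 51 / 28820000
sigma = 80.2 MPa

80.2


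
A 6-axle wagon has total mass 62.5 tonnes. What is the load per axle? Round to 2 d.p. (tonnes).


Load per axle = total weight / number of axles
Load = 62.5 / 6
Load = 10.42 tonnes

10.42


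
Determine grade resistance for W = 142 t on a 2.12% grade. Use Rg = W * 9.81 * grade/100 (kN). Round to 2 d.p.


Rg = W * 9.81 * grade / 100
Rg = 142 * 9.81 * 2.12 / 100
Rg = 1393.02 * 0.0212
Rg = 29.53 kN

29.53


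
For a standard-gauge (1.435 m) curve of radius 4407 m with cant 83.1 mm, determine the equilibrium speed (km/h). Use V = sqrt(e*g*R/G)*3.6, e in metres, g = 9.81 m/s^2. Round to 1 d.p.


Convert cant: e = 83.1 mm = 0.0831 m
V_ms = sqrt(0.0831 * 9.81 * 4407 / 1.435)
V_ms = sqrt(2503.578311) = 50.0358 m/s
V = 50.0358 * 3.6 = 180.1 km/h

180.1


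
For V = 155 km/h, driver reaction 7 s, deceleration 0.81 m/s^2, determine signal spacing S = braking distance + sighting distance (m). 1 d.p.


V = 155 / 3.6 = 43.0556 m/s
Braking distance = 43.0556^2 / (2*0.81) = 1144.3092 m
Sighting distance = 43.0556 * 7 = 301.3889 m
S = 1144.3092 + 301.3889 = 1445.7 m

1445.7


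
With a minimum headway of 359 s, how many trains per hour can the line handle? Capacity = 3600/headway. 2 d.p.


Capacity = 3600 / headway
Capacity = 3600 / 359
Capacity = 10.03 trains/hour

10.03


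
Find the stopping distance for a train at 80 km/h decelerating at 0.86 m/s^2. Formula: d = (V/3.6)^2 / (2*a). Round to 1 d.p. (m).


Convert speed: V = 80 / 3.6 = 22.2222 m/s
V^2 = 493.8272
d = 493.8272 / (2 * 0.86)
d = 493.8272 / 1.72
d = 287.1 m

287.1


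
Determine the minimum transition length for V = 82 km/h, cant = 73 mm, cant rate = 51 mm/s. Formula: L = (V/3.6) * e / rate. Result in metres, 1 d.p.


Convert speed: V = 82 / 3.6 = 22.7778 m/s
L = 22.7778 * 73 / 51
L = 1662.7778 / 51
L = 32.6 m

32.6


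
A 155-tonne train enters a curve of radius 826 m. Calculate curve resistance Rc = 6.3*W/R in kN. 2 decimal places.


Rc = 6.3 * W / R
Rc = 6.3 * 155 / 826
Rc = 976.5 / 826
Rc = 1.18 kN

1.18


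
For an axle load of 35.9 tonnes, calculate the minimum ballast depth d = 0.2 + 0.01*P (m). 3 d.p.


d = 0.2 + 0.01 * 35.9
d = 0.2 + 0.359
d = 0.559 m

0.559


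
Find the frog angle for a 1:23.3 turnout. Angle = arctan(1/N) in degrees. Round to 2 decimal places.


1/N = 1/23.3 = 0.042918
angle = arctan(0.042918) = 0.042892 rad
angle = 0.042892 * 180/pi = 2.46 degrees

2.46


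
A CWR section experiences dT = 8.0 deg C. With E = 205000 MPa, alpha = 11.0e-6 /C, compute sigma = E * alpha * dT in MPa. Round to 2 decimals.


sigma = E * alpha * dT
sigma = 205000 * 11.0e-6 * 8.0
sigma = 2.255 * 8.0
sigma = 18.04 MPa

18.04


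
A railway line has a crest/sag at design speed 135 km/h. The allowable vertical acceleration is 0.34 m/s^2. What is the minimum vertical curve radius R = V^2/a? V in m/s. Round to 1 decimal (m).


Convert speed: V = 135 / 3.6 = 37.5 m/s
V^2 = 1406.25 m^2/s^2
R_v = 1406.25 / 0.34
R_v = 4136.0 m

4136.0


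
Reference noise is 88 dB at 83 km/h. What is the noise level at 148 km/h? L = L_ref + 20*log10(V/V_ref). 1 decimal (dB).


V/V_ref = 148 / 83 = 1.783133
log10(1.783133) = 0.251184
20 * 0.251184 = 5.0237
L = 88 + 5.0237 = 93.0 dB

93.0


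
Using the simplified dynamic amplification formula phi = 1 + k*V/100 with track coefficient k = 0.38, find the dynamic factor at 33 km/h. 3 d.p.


phi = 1 + k * V / 100
phi = 1 + 0.38 * 33 / 100
phi = 1 + 0.1254
phi = 1.125

1.125


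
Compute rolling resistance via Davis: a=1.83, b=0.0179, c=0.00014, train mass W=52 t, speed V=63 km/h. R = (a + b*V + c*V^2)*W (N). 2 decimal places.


b*V = 0.0179 * 63 = 1.1277
c*V^2 = 0.00014 * 3969 = 0.55566
R_per_t = 1.83 + 1.1277 + 0.55566 = 3.51336 N/t
R_total = 3.51336 * 52 = 182.69 N

182.69


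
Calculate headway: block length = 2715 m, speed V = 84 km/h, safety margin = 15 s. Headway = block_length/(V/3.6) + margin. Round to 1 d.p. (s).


V = 84 / 3.6 = 23.3333 m/s
Block traversal time = 2715 / 23.3333 = 116.3571 s
Headway = 116.3571 + 15
Headway = 131.4 s

131.4


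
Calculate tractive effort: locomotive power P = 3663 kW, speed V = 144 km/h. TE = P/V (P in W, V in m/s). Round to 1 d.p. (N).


Convert: P = 3663 kW = 3663000 W
V = 144 / 3.6 = 40.0 m/s
TE = 3663000 / 40.0
TE = 91575.0 N

91575.0


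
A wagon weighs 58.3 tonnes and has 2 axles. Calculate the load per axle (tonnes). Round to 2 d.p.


Load per axle = total weight / number of axles
Load = 58.3 / 2
Load = 29.15 tonnes

29.15


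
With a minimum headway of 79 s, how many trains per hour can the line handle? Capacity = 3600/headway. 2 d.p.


Capacity = 3600 / headway
Capacity = 3600 / 79
Capacity = 45.57 trains/hour

45.57


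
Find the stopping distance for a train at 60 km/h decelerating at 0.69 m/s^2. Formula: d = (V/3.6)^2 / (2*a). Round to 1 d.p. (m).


Convert speed: V = 60 / 3.6 = 16.6667 m/s
V^2 = 277.7778
d = 277.7778 / (2 * 0.69)
d = 277.7778 / 1.38
d = 201.3 m

201.3


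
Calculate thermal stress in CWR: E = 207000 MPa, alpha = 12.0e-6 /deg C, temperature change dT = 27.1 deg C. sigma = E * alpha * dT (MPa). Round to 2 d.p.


sigma = E * alpha * dT
sigma = 207000 * 12.0e-6 * 27.1
sigma = 2.484 * 27.1
sigma = 67.32 MPa

67.32


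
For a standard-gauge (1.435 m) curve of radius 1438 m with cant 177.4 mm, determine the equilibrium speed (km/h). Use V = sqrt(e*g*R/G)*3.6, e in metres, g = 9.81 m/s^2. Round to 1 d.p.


Convert cant: e = 177.4 mm = 0.1774 m
V_ms = sqrt(0.1774 * 9.81 * 1438 / 1.435)
V_ms = sqrt(1743.932245) = 41.7604 m/s
V = 41.7604 * 3.6 = 150.3 km/h

150.3


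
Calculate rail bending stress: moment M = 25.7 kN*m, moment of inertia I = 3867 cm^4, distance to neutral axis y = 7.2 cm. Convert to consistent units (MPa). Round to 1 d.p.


Convert units:
M = 25.7 kN*m = 25700000 N*mm
y = 7.2 cm = 72 mm
I = 3867 cm^4 = 38670000 mm^4
sigma = 25700000 * 72 / 38670000
sigma = 47.9 MPa

47.9


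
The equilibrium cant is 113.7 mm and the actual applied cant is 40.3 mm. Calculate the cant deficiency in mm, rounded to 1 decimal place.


Cant deficiency = equilibrium cant - actual cant
CD = 113.7 - 40.3
CD = 73.4 mm

73.4


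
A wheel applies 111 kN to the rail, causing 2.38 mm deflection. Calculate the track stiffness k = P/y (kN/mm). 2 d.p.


Track stiffness k = P / y
k = 111 / 2.38
k = 46.64 kN/mm

46.64


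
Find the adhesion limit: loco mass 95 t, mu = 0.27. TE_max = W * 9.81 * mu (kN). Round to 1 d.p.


TE_max = W * g * mu
TE_max = 95 * 9.81 * 0.27
TE_max = 931.95 * 0.27
TE_max = 251.6 kN

251.6


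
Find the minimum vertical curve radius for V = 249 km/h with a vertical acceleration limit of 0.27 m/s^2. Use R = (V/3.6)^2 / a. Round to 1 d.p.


Convert speed: V = 249 / 3.6 = 69.1667 m/s
V^2 = 4784.0278 m^2/s^2
R_v = 4784.0278 / 0.27
R_v = 17718.6 m

17718.6


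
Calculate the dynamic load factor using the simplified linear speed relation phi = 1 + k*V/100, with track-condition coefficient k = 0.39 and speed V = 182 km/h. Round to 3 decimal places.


phi = 1 + k * V / 100
phi = 1 + 0.39 * 182 / 100
phi = 1 + 0.7098
phi = 1.710

1.710


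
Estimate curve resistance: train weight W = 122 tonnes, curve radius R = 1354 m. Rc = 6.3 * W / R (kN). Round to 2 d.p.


Rc = 6.3 * W / R
Rc = 6.3 * 122 / 1354
Rc = 768.6 / 1354
Rc = 0.57 kN

0.57


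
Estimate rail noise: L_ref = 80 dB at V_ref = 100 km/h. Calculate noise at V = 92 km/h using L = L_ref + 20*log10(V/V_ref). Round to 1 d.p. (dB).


V/V_ref = 92 / 100 = 0.92
log10(0.92) = -0.036212
20 * -0.036212 = -0.7242
L = 80 + -0.7242 = 79.3 dB

79.3


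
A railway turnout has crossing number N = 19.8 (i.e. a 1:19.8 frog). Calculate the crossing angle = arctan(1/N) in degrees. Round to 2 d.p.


1/N = 1/19.8 = 0.050505
angle = arctan(0.050505) = 0.050462 rad
angle = 0.050462 * 180/pi = 2.89 degrees

2.89


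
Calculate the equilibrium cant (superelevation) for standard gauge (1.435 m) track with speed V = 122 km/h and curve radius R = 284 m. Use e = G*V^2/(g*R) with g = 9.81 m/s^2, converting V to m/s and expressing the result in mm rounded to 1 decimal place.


Convert speed: V = 122 / 3.6 = 33.8889 m/s
Apply formula: e = 1.435 * 33.8889^2 / (9.81 * 284)
e = 1.435 * 1148.4568 / 2786.04
e = 0.591533 m = 591.5 mm

591.5


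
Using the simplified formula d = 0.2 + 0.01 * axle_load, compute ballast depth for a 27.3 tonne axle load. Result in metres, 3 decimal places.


d = 0.2 + 0.01 * 27.3
d = 0.2 + 0.273
d = 0.473 m

0.473


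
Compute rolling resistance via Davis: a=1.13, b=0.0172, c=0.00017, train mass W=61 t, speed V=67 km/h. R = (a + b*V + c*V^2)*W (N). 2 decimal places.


b*V = 0.0172 * 67 = 1.1524
c*V^2 = 0.00017 * 4489 = 0.76313
R_per_t = 1.13 + 1.1524 + 0.76313 = 3.04553 N/t
R_total = 3.04553 * 61 = 185.78 N

185.78


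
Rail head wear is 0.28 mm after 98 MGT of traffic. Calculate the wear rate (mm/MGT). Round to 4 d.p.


Wear rate = total wear / cumulative tonnage
Rate = 0.28 / 98
Rate = 0.0029 mm/MGT

0.0029


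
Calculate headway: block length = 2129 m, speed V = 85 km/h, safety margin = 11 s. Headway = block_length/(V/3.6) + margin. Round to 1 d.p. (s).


V = 85 / 3.6 = 23.6111 m/s
Block traversal time = 2129 / 23.6111 = 90.1694 s
Headway = 90.1694 + 11
Headway = 101.2 s

101.2


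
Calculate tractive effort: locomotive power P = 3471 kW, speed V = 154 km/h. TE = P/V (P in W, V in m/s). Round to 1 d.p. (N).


Convert: P = 3471 kW = 3471000 W
V = 154 / 3.6 = 42.7778 m/s
TE = 3471000 / 42.7778
TE = 81140.3 N

81140.3


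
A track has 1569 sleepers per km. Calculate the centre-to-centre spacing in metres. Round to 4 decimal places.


Spacing = 1000 m / number of sleepers
Spacing = 1000 / 1569
Spacing = 0.6373 m

0.6373


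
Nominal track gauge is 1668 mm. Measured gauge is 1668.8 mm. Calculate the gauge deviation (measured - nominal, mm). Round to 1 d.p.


Deviation = measured - nominal
Deviation = 1668.8 - 1668
Deviation = 0.8 mm

0.8


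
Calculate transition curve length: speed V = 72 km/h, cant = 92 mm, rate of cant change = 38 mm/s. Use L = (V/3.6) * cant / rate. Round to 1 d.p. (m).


Convert speed: V = 72 / 3.6 = 20.0 m/s
L = 20.0 * 92 / 38
L = 1840.0 / 38
L = 48.4 m

48.4


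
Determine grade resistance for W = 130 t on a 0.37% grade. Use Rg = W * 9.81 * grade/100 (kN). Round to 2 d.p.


Rg = W * 9.81 * grade / 100
Rg = 130 * 9.81 * 0.37 / 100
Rg = 1275.3 * 0.0037
Rg = 4.72 kN

4.72


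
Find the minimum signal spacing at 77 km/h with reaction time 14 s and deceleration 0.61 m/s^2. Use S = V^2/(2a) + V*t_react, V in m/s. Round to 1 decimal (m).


V = 77 / 3.6 = 21.3889 m/s
Braking distance = 21.3889^2 / (2*0.61) = 374.9874 m
Sighting distance = 21.3889 * 14 = 299.4444 m
S = 374.9874 + 299.4444 = 674.4 m

674.4


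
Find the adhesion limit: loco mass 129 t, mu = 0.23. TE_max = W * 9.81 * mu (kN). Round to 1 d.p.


TE_max = W * g * mu
TE_max = 129 * 9.81 * 0.23
TE_max = 1265.49 * 0.23
TE_max = 291.1 kN

291.1


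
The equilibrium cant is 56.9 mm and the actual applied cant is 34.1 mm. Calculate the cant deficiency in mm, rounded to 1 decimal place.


Cant deficiency = equilibrium cant - actual cant
CD = 56.9 - 34.1
CD = 22.8 mm

22.8


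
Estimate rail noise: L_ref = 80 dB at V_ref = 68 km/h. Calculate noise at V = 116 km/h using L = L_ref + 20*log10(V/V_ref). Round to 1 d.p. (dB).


V/V_ref = 116 / 68 = 1.705882
log10(1.705882) = 0.231949
20 * 0.231949 = 4.639
L = 80 + 4.639 = 84.6 dB

84.6


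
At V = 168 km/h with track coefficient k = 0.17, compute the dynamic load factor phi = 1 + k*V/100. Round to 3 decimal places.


phi = 1 + k * V / 100
phi = 1 + 0.17 * 168 / 100
phi = 1 + 0.2856
phi = 1.286

1.286


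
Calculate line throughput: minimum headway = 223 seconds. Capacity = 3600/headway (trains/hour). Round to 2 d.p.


Capacity = 3600 / headway
Capacity = 3600 / 223
Capacity = 16.14 trains/hour

16.14


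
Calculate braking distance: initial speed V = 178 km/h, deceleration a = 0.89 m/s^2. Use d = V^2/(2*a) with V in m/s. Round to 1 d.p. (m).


Convert speed: V = 178 / 3.6 = 49.4444 m/s
V^2 = 2444.7531
d = 2444.7531 / (2 * 0.89)
d = 2444.7531 / 1.78
d = 1373.5 m

1373.5


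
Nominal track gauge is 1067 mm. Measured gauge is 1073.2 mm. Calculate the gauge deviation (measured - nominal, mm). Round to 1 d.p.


Deviation = measured - nominal
Deviation = 1073.2 - 1067
Deviation = 6.2 mm

6.2


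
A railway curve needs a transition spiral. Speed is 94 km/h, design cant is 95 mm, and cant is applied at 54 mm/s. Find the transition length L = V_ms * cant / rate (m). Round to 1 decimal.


Convert speed: V = 94 / 3.6 = 26.1111 m/s
L = 26.1111 * 95 / 54
L = 2480.5556 / 54
L = 45.9 m

45.9


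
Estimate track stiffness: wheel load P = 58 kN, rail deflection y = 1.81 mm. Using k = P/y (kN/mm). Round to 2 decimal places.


Track stiffness k = P / y
k = 58 / 1.81
k = 32.04 kN/mm

32.04


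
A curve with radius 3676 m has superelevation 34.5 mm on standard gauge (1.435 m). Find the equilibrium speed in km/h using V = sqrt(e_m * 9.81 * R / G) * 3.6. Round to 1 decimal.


Convert cant: e = 34.5 mm = 0.0345 m
V_ms = sqrt(0.0345 * 9.81 * 3676 / 1.435)
V_ms = sqrt(866.98524) = 29.4446 m/s
V = 29.4446 * 3.6 = 106.0 km/h

106.0


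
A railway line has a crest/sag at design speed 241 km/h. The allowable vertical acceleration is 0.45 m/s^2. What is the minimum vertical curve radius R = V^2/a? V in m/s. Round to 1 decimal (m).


Convert speed: V = 241 / 3.6 = 66.9444 m/s
V^2 = 4481.5586 m^2/s^2
R_v = 4481.5586 / 0.45
R_v = 9959.0 m

9959.0


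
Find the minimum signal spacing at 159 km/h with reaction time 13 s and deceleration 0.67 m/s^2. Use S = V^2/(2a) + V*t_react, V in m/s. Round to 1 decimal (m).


V = 159 / 3.6 = 44.1667 m/s
Braking distance = 44.1667^2 / (2*0.67) = 1455.7421 m
Sighting distance = 44.1667 * 13 = 574.1667 m
S = 1455.7421 + 574.1667 = 2029.9 m

2029.9


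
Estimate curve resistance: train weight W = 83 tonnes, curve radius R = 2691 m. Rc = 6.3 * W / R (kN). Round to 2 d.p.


Rc = 6.3 * W / R
Rc = 6.3 * 83 / 2691
Rc = 522.9 / 2691
Rc = 0.19 kN

0.19


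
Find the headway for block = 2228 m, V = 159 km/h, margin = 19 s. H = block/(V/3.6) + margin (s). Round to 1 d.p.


V = 159 / 3.6 = 44.1667 m/s
Block traversal time = 2228 / 44.1667 = 50.4453 s
Headway = 50.4453 + 19
Headway = 69.4 s

69.4


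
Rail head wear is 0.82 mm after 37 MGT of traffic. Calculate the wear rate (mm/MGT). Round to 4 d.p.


Wear rate = total wear / cumulative tonnage
Rate = 0.82 / 37
Rate = 0.0222 mm/MGT

0.0222


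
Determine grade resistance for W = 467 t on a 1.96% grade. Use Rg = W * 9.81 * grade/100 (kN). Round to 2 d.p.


Rg = W * 9.81 * grade / 100
Rg = 467 * 9.81 * 1.96 / 100
Rg = 4581.27 * 0.0196
Rg = 89.79 kN

89.79


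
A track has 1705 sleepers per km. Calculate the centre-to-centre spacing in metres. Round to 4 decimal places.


Spacing = 1000 m / number of sleepers
Spacing = 1000 / 1705
Spacing = 0.5865 m

0.5865


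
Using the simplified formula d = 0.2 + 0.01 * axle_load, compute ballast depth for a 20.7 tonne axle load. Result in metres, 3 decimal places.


d = 0.2 + 0.01 * 20.7
d = 0.2 + 0.207
d = 0.407 m

0.407


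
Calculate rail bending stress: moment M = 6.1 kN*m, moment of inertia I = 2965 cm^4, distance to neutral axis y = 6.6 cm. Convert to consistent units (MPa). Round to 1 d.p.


Convert units:
M = 6.1 kN*m = 6100000 N*mm
y = 6.6 cm = 66 mm
I = 2965 cm^4 = 29650000 mm^4
sigma = 6100000 * 66 / 29650000
sigma = 13.6 MPa

13.6


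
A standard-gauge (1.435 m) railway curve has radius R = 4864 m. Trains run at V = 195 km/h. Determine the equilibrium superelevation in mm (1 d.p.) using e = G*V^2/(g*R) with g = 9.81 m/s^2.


Convert speed: V = 195 / 3.6 = 54.1667 m/s
Apply formula: e = 1.435 * 54.1667^2 / (9.81 * 4864)
e = 1.435 * 2934.0278 / 47715.84
e = 0.088238 m = 88.2 mm

88.2


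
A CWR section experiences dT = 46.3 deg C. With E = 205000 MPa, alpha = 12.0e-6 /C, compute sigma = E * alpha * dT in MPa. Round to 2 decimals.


sigma = E * alpha * dT
sigma = 205000 * 12.0e-6 * 46.3
sigma = 2.46 * 46.3
sigma = 113.90 MPa

113.90


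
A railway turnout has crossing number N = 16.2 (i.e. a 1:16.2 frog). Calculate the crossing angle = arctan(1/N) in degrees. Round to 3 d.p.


1/N = 1/16.2 = 0.061728
angle = arctan(0.061728) = 0.06165 rad
angle = 0.06165 * 180/pi = 3.532 degrees

3.532


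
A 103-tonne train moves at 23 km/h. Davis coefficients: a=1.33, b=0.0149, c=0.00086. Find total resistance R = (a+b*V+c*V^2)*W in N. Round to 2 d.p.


b*V = 0.0149 * 23 = 0.3427
c*V^2 = 0.00086 * 529 = 0.45494
R_per_t = 1.33 + 0.3427 + 0.45494 = 2.12764 N/t
R_total = 2.12764 * 103 = 219.15 N

219.15


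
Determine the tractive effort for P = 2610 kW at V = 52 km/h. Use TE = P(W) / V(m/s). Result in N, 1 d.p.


Convert: P = 2610 kW = 2610000 W
V = 52 / 3.6 = 14.4444 m/s
TE = 2610000 / 14.4444
TE = 180692.3 N

180692.3


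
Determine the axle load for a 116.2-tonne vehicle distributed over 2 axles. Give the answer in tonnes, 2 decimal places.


Load per axle = total weight / number of axles
Load = 116.2 / 2
Load = 58.10 tonnes

58.10


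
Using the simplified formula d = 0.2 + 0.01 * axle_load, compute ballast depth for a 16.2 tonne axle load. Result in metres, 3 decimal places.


d = 0.2 + 0.01 * 16.2
d = 0.2 + 0.162
d = 0.362 m

0.362


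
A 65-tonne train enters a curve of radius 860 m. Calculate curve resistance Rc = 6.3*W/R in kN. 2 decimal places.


Rc = 6.3 * W / R
Rc = 6.3 * 65 / 860
Rc = 409.5 / 860
Rc = 0.48 kN

0.48


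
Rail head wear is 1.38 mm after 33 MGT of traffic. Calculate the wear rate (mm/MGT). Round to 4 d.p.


Wear rate = total wear / cumulative tonnage
Rate = 1.38 / 33
Rate = 0.0418 mm/MGT

0.0418


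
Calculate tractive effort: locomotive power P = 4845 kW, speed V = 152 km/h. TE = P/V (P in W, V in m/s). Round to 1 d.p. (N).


Convert: P = 4845 kW = 4845000 W
V = 152 / 3.6 = 42.2222 m/s
TE = 4845000 / 42.2222
TE = 114750.0 N

114750.0


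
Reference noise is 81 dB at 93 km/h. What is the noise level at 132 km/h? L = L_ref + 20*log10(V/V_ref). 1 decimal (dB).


V/V_ref = 132 / 93 = 1.419355
log10(1.419355) = 0.152091
20 * 0.152091 = 3.0418
L = 81 + 3.0418 = 84.0 dB

84.0


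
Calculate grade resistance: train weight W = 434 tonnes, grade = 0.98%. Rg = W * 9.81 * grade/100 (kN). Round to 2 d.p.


Rg = W * 9.81 * grade / 100
Rg = 434 * 9.81 * 0.98 / 100
Rg = 4257.54 * 0.0098
Rg = 41.72 kN

41.72


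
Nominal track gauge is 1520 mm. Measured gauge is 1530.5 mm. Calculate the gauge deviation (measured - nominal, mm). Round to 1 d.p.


Deviation = measured - nominal
Deviation = 1530.5 - 1520
Deviation = 10.5 mm

10.5


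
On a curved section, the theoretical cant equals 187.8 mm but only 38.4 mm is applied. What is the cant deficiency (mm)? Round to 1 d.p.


Cant deficiency = equilibrium cant - actual cant
CD = 187.8 - 38.4
CD = 149.4 mm

149.4


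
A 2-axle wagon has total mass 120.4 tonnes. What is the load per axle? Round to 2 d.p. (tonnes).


Load per axle = total weight / number of axles
Load = 120.4 / 2
Load = 60.20 tonnes

60.20


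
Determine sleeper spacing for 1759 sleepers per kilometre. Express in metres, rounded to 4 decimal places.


Spacing = 1000 m / number of sleepers
Spacing = 1000 / 1759
Spacing = 0.5685 m

0.5685


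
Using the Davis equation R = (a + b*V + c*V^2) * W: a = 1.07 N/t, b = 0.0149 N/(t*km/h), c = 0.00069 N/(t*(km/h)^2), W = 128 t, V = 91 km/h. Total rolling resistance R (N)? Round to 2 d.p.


b*V = 0.0149 * 91 = 1.3559
c*V^2 = 0.00069 * 8281 = 5.71389
R_per_t = 1.07 + 1.3559 + 5.71389 = 8.13979 N/t
R_total = 8.13979 * 128 = 1041.89 N

1041.89


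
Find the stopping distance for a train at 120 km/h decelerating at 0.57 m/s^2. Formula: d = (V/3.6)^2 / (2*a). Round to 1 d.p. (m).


Convert speed: V = 120 / 3.6 = 33.3333 m/s
V^2 = 1111.1111
d = 1111.1111 / (2 * 0.57)
d = 1111.1111 / 1.14
d = 974.7 m

974.7


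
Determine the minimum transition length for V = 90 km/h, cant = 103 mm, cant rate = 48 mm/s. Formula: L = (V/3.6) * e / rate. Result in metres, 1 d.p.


Convert speed: V = 90 / 3.6 = 25.0 m/s
L = 25.0 * 103 / 48
L = 2575.0 / 48
L = 53.6 m

53.6


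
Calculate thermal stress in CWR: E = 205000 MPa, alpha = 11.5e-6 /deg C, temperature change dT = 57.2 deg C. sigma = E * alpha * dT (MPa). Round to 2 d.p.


sigma = E * alpha * dT
sigma = 205000 * 11.5e-6 * 57.2
sigma = 2.3575 * 57.2
sigma = 134.85 MPa

134.85


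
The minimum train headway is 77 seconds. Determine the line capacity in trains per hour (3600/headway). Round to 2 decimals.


Capacity = 3600 / headway
Capacity = 3600 / 77
Capacity = 46.75 trains/hour

46.75


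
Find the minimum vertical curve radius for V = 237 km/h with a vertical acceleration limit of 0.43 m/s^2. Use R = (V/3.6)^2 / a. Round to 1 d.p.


Convert speed: V = 237 / 3.6 = 65.8333 m/s
V^2 = 4334.0278 m^2/s^2
R_v = 4334.0278 / 0.43
R_v = 10079.1 m

10079.1


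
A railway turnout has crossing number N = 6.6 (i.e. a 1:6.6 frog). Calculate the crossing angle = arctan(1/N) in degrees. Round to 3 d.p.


1/N = 1/6.6 = 0.151515
angle = arctan(0.151515) = 0.150371 rad
angle = 0.150371 * 180/pi = 8.616 degrees

8.616


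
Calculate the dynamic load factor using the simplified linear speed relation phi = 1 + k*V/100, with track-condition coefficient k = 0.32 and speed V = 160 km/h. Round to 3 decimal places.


phi = 1 + k * V / 100
phi = 1 + 0.32 * 160 / 100
phi = 1 + 0.512
phi = 1.512

1.512


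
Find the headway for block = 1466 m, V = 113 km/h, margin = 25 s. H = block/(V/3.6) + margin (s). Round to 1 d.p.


V = 113 / 3.6 = 31.3889 m/s
Block traversal time = 1466 / 31.3889 = 46.7044 s
Headway = 46.7044 + 25
Headway = 71.7 s

71.7


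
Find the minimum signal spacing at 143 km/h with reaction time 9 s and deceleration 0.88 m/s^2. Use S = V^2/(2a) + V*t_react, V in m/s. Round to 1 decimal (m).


V = 143 / 3.6 = 39.7222 m/s
Braking distance = 39.7222^2 / (2*0.88) = 896.5085 m
Sighting distance = 39.7222 * 9 = 357.5 m
S = 896.5085 + 357.5 = 1254.0 m

1254.0


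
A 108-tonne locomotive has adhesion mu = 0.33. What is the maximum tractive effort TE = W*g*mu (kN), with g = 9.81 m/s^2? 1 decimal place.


TE_max = W * g * mu
TE_max = 108 * 9.81 * 0.33
TE_max = 1059.48 * 0.33
TE_max = 349.6 kN

349.6


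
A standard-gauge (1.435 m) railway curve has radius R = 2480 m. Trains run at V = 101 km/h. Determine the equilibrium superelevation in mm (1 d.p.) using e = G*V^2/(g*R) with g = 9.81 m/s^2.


Convert speed: V = 101 / 3.6 = 28.0556 m/s
Apply formula: e = 1.435 * 28.0556^2 / (9.81 * 2480)
e = 1.435 * 787.1142 / 24328.8
e = 0.046427 m = 46.4 mm

46.4


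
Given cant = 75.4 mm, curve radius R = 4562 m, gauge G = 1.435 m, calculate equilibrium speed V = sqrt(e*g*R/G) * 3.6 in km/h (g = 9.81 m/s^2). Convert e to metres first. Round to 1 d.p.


Convert cant: e = 75.4 mm = 0.0754 m
V_ms = sqrt(0.0754 * 9.81 * 4562 / 1.435)
V_ms = sqrt(2351.493232) = 48.4922 m/s
V = 48.4922 * 3.6 = 174.6 km/h

174.6


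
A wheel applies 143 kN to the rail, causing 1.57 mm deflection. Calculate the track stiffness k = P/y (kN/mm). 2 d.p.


Track stiffness k = P / y
k = 143 / 1.57
k = 91.08 kN/mm

91.08


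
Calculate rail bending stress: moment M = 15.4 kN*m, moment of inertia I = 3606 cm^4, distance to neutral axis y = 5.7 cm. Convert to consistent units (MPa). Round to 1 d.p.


Convert units:
M = 15.4 kN*m = 15400000 N*mm
y = 5.7 cm = 57 mm
I = 3606 cm^4 = 36060000 mm^4
sigma = 15400000 * 57 / 36060000
sigma = 24.3 MPa

24.3


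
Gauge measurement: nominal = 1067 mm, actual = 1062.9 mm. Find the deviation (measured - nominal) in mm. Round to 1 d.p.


Deviation = measured - nominal
Deviation = 1062.9 - 1067
Deviation = -4.1 mm

-4.1


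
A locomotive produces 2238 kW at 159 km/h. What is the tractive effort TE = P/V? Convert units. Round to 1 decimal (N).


Convert: P = 2238 kW = 2238000 W
V = 159 / 3.6 = 44.1667 m/s
TE = 2238000 / 44.1667
TE = 50671.7 N

50671.7


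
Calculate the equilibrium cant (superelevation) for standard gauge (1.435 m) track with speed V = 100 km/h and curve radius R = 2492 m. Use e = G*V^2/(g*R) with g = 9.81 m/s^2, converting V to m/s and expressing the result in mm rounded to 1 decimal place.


Convert speed: V = 100 / 3.6 = 27.7778 m/s
Apply formula: e = 1.435 * 27.7778^2 / (9.81 * 2492)
e = 1.435 * 771.6049 / 24446.52
e = 0.045293 m = 45.3 mm

45.3


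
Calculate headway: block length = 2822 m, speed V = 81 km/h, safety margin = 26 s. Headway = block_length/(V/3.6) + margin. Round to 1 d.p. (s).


V = 81 / 3.6 = 22.5 m/s
Block traversal time = 2822 / 22.5 = 125.4222 s
Headway = 125.4222 + 26
Headway = 151.4 s

151.4


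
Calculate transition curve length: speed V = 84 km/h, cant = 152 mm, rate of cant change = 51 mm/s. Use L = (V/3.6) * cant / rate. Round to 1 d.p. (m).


Convert speed: V = 84 / 3.6 = 23.3333 m/s
L = 23.3333 * 152 / 51
L = 3546.6667 / 51
L = 69.5 m

69.5


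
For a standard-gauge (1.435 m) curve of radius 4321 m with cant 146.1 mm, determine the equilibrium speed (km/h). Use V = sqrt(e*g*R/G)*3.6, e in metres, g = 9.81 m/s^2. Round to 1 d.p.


Convert cant: e = 146.1 mm = 0.1461 m
V_ms = sqrt(0.1461 * 9.81 * 4321 / 1.435)
V_ms = sqrt(4315.703387) = 65.694 m/s
V = 65.694 * 3.6 = 236.5 km/h

236.5


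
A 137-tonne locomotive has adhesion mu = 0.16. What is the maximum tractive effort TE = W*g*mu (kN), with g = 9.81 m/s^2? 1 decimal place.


TE_max = W * g * mu
TE_max = 137 * 9.81 * 0.16
TE_max = 1343.97 * 0.16
TE_max = 215.0 kN

215.0


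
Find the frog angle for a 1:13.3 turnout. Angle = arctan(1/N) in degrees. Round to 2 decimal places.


1/N = 1/13.3 = 0.075188
angle = arctan(0.075188) = 0.075047 rad
angle = 0.075047 * 180/pi = 4.30 degrees

4.30


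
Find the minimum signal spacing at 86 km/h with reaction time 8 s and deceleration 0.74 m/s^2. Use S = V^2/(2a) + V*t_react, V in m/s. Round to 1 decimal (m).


V = 86 / 3.6 = 23.8889 m/s
Braking distance = 23.8889^2 / (2*0.74) = 385.5939 m
Sighting distance = 23.8889 * 8 = 191.1111 m
S = 385.5939 + 191.1111 = 576.7 m

576.7


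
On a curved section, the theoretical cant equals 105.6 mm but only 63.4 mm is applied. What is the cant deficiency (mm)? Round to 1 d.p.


Cant deficiency = equilibrium cant - actual cant
CD = 105.6 - 63.4
CD = 42.2 mm

42.2


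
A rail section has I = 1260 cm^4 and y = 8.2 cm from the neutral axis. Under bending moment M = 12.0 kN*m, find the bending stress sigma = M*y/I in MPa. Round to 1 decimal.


Convert units:
M = 12.0 kN*m = 12000000 N*mm
y = 8.2 cm = 82 mm
I = 1260 cm^4 = 12600000 mm^4
sigma = 12000000 * 82 / 12600000
sigma = 78.1 MPa

78.1


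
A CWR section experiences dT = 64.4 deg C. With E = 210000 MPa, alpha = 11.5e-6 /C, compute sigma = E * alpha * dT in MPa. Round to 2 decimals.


sigma = E * alpha * dT
sigma = 210000 * 11.5e-6 * 64.4
sigma = 2.415 * 64.4
sigma = 155.53 MPa

155.53


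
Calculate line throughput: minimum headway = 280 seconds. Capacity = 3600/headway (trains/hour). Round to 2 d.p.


Capacity = 3600 / headway
Capacity = 3600 / 280
Capacity = 12.86 trains/hour

12.86


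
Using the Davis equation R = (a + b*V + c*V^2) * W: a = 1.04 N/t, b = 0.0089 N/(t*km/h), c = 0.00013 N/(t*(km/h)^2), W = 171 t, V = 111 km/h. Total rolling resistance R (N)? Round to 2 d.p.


b*V = 0.0089 * 111 = 0.9879
c*V^2 = 0.00013 * 12321 = 1.60173
R_per_t = 1.04 + 0.9879 + 1.60173 = 3.62963 N/t
R_total = 3.62963 * 171 = 620.67 N

620.67


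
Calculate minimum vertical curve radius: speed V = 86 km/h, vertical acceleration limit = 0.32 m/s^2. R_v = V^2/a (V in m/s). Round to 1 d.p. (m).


Convert speed: V = 86 / 3.6 = 23.8889 m/s
V^2 = 570.679 m^2/s^2
R_v = 570.679 / 0.32
R_v = 1783.4 m

1783.4


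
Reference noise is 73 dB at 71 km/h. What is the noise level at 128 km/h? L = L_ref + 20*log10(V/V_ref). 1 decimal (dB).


V/V_ref = 128 / 71 = 1.802817
log10(1.802817) = 0.255952
20 * 0.255952 = 5.119
L = 73 + 5.119 = 78.1 dB

78.1


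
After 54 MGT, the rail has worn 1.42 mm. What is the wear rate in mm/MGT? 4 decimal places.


Wear rate = total wear / cumulative tonnage
Rate = 1.42 / 54
Rate = 0.0263 mm/MGT

0.0263


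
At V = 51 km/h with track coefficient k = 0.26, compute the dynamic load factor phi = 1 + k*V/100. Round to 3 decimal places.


phi = 1 + k * V / 100
phi = 1 + 0.26 * 51 / 100
phi = 1 + 0.1326
phi = 1.133

1.133


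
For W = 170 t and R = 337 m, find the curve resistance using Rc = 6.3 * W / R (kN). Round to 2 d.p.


Rc = 6.3 * W / R
Rc = 6.3 * 170 / 337
Rc = 1071.0 / 337
Rc = 3.18 kN

3.18


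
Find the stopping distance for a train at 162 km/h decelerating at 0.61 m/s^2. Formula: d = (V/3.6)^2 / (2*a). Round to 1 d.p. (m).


Convert speed: V = 162 / 3.6 = 45.0 m/s
V^2 = 2025.0
d = 2025.0 / (2 * 0.61)
d = 2025.0 / 1.22
d = 1659.8 m

1659.8


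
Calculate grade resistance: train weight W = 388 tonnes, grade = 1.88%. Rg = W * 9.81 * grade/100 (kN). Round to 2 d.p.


Rg = W * 9.81 * grade / 100
Rg = 388 * 9.81 * 1.88 / 100
Rg = 3806.28 * 0.0188
Rg = 71.56 kN

71.56


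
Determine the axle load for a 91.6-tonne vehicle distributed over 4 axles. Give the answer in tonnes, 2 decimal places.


Load per axle = total weight / number of axles
Load = 91.6 / 4
Load = 22.90 tonnes

22.90


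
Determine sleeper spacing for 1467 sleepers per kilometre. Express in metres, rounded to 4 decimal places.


Spacing = 1000 m / number of sleepers
Spacing = 1000 / 1467
Spacing = 0.6817 m

0.6817


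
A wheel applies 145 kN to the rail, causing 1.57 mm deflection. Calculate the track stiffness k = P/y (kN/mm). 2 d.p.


Track stiffness k = P / y
k = 145 / 1.57
k = 92.36 kN/mm

92.36


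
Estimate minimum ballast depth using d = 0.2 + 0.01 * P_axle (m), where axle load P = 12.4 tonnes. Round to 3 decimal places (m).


d = 0.2 + 0.01 * 12.4
d = 0.2 + 0.124
d = 0.324 m

0.324


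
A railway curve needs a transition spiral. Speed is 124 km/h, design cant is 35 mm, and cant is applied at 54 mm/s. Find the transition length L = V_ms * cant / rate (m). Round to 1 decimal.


Convert speed: V = 124 / 3.6 = 34.4444 m/s
L = 34.4444 * 35 / 54
L = 1205.5556 / 54
L = 22.3 m

22.3


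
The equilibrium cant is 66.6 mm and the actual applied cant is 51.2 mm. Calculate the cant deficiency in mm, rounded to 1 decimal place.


Cant deficiency = equilibrium cant - actual cant
CD = 66.6 - 51.2
CD = 15.4 mm

15.4


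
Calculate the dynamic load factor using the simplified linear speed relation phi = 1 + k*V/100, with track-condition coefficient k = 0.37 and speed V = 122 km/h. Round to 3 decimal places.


phi = 1 + k * V / 100
phi = 1 + 0.37 * 122 / 100
phi = 1 + 0.4514
phi = 1.451

1.451


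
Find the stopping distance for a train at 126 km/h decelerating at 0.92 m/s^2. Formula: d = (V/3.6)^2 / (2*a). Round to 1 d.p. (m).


Convert speed: V = 126 / 3.6 = 35.0 m/s
V^2 = 1225.0
d = 1225.0 / (2 * 0.92)
d = 1225.0 / 1.84
d = 665.8 m

665.8


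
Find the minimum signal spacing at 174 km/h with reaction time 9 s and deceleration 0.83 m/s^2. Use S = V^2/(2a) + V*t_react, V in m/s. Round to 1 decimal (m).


V = 174 / 3.6 = 48.3333 m/s
Braking distance = 48.3333^2 / (2*0.83) = 1407.2959 m
Sighting distance = 48.3333 * 9 = 435.0 m
S = 1407.2959 + 435.0 = 1842.3 m

1842.3


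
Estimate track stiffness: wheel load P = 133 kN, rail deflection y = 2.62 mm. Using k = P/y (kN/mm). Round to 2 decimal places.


Track stiffness k = P / y
k = 133 / 2.62
k = 50.76 kN/mm

50.76


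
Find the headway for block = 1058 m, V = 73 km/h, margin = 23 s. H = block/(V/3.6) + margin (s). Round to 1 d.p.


V = 73 / 3.6 = 20.2778 m/s
Block traversal time = 1058 / 20.2778 = 52.1753 s
Headway = 52.1753 + 23
Headway = 75.2 s

75.2


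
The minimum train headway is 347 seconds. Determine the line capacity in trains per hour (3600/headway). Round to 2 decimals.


Capacity = 3600 / headway
Capacity = 3600 / 347
Capacity = 10.37 trains/hour

10.37


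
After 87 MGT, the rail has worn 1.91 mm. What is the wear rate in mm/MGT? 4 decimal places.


Wear rate = total wear / cumulative tonnage
Rate = 1.91 / 87
Rate = 0.0220 mm/MGT

0.0220


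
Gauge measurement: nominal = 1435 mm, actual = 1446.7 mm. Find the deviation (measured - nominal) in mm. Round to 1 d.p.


Deviation = measured - nominal
Deviation = 1446.7 - 1435
Deviation = 11.7 mm

11.7


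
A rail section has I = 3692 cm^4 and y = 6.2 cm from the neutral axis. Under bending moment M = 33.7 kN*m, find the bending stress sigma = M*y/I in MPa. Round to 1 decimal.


Convert units:
M = 33.7 kN*m = 33700000 N*mm
y = 6.2 cm = 62 mm
I = 3692 cm^4 = 36920000 mm^4
sigma = 33700000 * 62 / 36920000
sigma = 56.6 MPa

56.6


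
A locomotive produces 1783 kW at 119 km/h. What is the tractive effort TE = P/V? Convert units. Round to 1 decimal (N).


Convert: P = 1783 kW = 1783000 W
V = 119 / 3.6 = 33.0556 m/s
TE = 1783000 / 33.0556
TE = 53939.5 N

53939.5


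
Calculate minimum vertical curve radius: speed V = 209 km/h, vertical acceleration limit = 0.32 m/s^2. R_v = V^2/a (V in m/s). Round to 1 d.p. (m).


Convert speed: V = 209 / 3.6 = 58.0556 m/s
V^2 = 3370.4475 m^2/s^2
R_v = 3370.4475 / 0.32
R_v = 10532.6 m

10532.6


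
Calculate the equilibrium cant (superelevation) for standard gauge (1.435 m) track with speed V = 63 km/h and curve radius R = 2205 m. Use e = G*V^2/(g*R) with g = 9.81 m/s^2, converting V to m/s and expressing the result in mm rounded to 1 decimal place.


Convert speed: V = 63 / 3.6 = 17.5 m/s
Apply formula: e = 1.435 * 17.5^2 / (9.81 * 2205)
e = 1.435 * 306.25 / 21631.05
e = 0.020317 m = 20.3 mm

20.3


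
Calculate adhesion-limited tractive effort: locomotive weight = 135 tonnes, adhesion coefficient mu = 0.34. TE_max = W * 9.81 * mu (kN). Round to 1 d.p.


TE_max = W * g * mu
TE_max = 135 * 9.81 * 0.34
TE_max = 1324.35 * 0.34
TE_max = 450.3 kN

450.3


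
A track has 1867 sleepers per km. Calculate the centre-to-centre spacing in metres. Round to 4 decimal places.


Spacing = 1000 m / number of sleepers
Spacing = 1000 / 1867
Spacing = 0.5356 m

0.5356


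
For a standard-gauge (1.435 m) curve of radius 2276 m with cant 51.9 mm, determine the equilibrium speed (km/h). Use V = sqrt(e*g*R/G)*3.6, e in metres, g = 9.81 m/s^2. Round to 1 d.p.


Convert cant: e = 51.9 mm = 0.0519 m
V_ms = sqrt(0.0519 * 9.81 * 2276 / 1.435)
V_ms = sqrt(807.526386) = 28.417 m/s
V = 28.417 * 3.6 = 102.3 km/h

102.3
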